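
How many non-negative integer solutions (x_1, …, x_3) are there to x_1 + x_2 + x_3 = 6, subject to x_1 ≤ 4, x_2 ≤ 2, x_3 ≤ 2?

By stars and bars, unrestricted non-negative solutions to x_1+…+x_3 = 6 number C(6+2,2) = 28.
Subtract solutions that violate a single cap (substitute x_i' = x_i − (cap_i+1)): x_1 ≥ 5 gives C(3,2) = 3; x_2 ≥ 3 gives C(5,2) = 10; x_3 ≥ 3 gives C(5,2) = 10. Together 23.
Add back pairs where two caps are both exceeded: 0 + 0 + 1 = 1.
By inclusion–exclusion the count is 28 − 23 + 1 = 6.

6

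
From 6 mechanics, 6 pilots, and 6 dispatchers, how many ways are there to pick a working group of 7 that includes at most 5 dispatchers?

31812

Split by how many dispatchers are chosen (0 through 5).
Sum: C(6,0)·C(12,7) + C(6,1)·C(12,6) + C(6,2)·C(12,5) + C(6,3)·C(12,4) + C(6,4)·C(12,3) + C(6,5)·C(12,2) = 792 + 5544 + 11880 + 9900 + 3300 + 396 = 31812.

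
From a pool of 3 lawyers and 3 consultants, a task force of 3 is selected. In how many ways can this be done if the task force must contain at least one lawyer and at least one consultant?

18

Unrestricted: C(6,3) = 20 ways to pick any 3 of the 6.
Selections missing a whole group: no lawyers → C(3,3) = 1; no consultants → C(3,3) = 1.
Both groups omitted at once is impossible, so 20 − 2 = 18.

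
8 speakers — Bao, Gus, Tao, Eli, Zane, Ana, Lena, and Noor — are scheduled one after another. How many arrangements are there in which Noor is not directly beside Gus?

30240

There are 8! = 40320 arrangements in all. If Noor and Gus are adjacent, merging them into one block gives 2·(7)! = 10080 arrangements.
So 40320 − 10080 = 30240 arrangements keep them apart.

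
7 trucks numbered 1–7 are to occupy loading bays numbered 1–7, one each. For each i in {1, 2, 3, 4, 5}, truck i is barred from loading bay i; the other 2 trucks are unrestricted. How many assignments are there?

2428

Let Aᵢ (for 1 ≤ i ≤ 5) be the placements that put truck i in its forbidden loading bay. Any j of these fix j positions, leaving (7−j)! ways to fill the rest, and there are C(5,j) ways to pick which j.
By inclusion–exclusion, the number of valid placements is Σ_{j=0}^{5} (−1)^j C(5,j)·(7−j)!.
Computing: 5040 − 3600 + 1200 − 240 + 30 − 2 = 2428.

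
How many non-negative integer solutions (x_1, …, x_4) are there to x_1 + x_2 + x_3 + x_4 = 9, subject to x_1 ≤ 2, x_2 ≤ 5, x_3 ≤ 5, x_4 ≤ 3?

52

Without the upper bounds there are C(12,3) = 220 ways to split 9 among 4 variables.
Subtract solutions that violate a single cap (substitute x_i' = x_i − (cap_i+1)): x_1 ≥ 3 gives C(9,3) = 84; x_2 ≥ 6 gives C(6,3) = 20; x_3 ≥ 6 gives C(6,3) = 20; x_4 ≥ 4 gives C(8,3) = 56. Together 180.
Add back pairs where two caps are both exceeded: 1 + 1 + 10 + 0 + 0 + 0 = 12.
By inclusion–exclusion the count is 220 − 180 + 12 = 52.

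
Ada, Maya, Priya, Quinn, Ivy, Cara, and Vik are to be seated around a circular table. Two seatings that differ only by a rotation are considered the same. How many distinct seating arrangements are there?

Seat Ada anywhere (absorbing the rotational symmetry), then permute the other 6: (6)! = 720.

720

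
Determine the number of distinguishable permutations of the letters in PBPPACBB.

The 8 letters of PBPPACBB have repeats: B appearing 3 times and P appearing 3 times.
So there are 8! / (3!·3!) = 1120 distinguishable arrangements.

1120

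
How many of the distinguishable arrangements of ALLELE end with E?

Fix E in the last position and arrange the remaining 5 letters.
Those 5 letters have L appearing 3 times, giving (5)!/(3!) = 20.

20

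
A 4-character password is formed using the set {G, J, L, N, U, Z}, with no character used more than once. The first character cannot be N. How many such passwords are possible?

300

The first character has 6−1 = 5 choices (anything except N).
The remaining 3 characters are filled from the other 5 symbols without repetition: 5 × 4 × 3 = 60.
Total: 5 × 60 = 300.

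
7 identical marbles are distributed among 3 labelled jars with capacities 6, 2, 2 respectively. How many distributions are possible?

8

Without the upper bounds there are C(9,2) = 36 ways to split 7 among 3 jars.
Subtract solutions that violate a single cap (substitute x_i' = x_i − (cap_i+1)): x_1 ≥ 7 gives C(2,2) = 1; x_2 ≥ 3 gives C(6,2) = 15; x_3 ≥ 3 gives C(6,2) = 15. Together 31.
Add back pairs where two caps are both exceeded: 0 + 0 + 3 = 3.
By inclusion–exclusion the count is 36 − 31 + 3 = 8.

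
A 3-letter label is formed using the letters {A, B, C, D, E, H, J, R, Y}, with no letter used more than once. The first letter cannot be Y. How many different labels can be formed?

The first letter has 9−1 = 8 choices (anything except Y).
The remaining 2 letters are filled from the other 8 symbols without repetition: 8 × 7 = 56.
Total: 8 × 56 = 448.

448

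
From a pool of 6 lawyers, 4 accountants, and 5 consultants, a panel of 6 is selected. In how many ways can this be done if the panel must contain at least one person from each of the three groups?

Unrestricted: C(15,6) = 5005 ways to pick any 6 of the 15.
Selections missing a whole group: no lawyers → C(9,6) = 84; no accountants → C(11,6) = 462; no consultants → C(10,6) = 210.
Add back selections omitting two groups (i.e. drawn from a single group): C(6,6) + C(4,6) + C(5,6) = 1.
By inclusion–exclusion: 5005 − 756 + 1 = 4250.

4250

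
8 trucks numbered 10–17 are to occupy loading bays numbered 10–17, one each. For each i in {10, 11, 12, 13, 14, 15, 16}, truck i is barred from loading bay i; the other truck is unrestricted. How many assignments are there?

Let Aᵢ (for 10 ≤ i ≤ 16) be the placements that put truck i in its forbidden loading bay. Any j of these fix j positions, leaving (8−j)! ways to fill the rest, and there are C(7,j) ways to pick which j.
By inclusion–exclusion, the number of valid placements is Σ_{j=0}^{7} (−1)^j C(7,j)·(8−j)!.
Computing: 40320 − 35280 + 15120 − 4200 + 840 − 126 + 14 − 1 = 16687.

16687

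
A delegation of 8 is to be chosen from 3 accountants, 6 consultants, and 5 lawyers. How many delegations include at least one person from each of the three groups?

2828

With no constraint there are C(14,8) = 3003 possible selections.
Subtract selections that omit an entire group: no accountants → C(11,8) = 165; no consultants → C(8,8) = 1; no lawyers → C(9,8) = 9.
Add back selections omitting two groups (i.e. drawn from a single group): C(3,8) + C(6,8) + C(5,8) = 0.
By inclusion–exclusion: 3003 − 175 + 0 = 2828.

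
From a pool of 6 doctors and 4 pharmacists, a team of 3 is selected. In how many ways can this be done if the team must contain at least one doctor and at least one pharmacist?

Unrestricted: C(10,3) = 120 ways to pick any 3 of the 10.
Subtract selections that omit an entire group: no doctors → C(4,3) = 4; no pharmacists → C(6,3) = 20.
Both groups omitted at once is impossible, so 120 − 24 = 96.

96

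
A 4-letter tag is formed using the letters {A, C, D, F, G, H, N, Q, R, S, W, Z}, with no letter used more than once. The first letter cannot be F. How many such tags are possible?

10890

The first letter has 12−1 = 11 choices (anything except F).
The remaining 3 letters are filled from the other 11 symbols without repetition: 11 × 10 × 9 = 990.
Total: 11 × 990 = 10890.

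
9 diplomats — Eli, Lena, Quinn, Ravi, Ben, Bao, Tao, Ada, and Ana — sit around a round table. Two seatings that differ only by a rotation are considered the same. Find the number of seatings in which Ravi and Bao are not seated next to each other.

30240

Without the restriction there are (8)! = 40320 seatings.
Those with Ravi next to Bao: fuse the pair into one unit and seat 8 units around a circle — 2·(7)! = 10080.
Subtracting, 40320 − 10080 = 30240.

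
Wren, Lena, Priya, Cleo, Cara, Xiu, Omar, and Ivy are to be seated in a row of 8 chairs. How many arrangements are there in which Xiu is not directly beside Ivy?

30240

There are 8! = 40320 arrangements in all. If Xiu and Ivy are adjacent, merging them into one block gives 2·(7)! = 10080 arrangements.
Complementary counting: 40320 − 10080 = 30240.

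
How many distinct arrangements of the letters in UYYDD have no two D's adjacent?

There are 5!/(2!·2!) = 30 arrangements of UYYDD in total.
Arrangements with the D's together: treat DD as one letter, giving (4)!/(2!) = 12.
Hence 30 − 12 = 18.

18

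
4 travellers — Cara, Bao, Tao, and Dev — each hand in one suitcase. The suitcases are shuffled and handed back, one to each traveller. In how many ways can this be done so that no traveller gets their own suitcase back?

This is the derangement count D_4: permutations of 4 items with no fixed point.
By inclusion–exclusion this is Σ_{j=0}^{4} (−1)^j C(4,j)·(4−j)!.
Computing: 24 − 24 + 12 − 4 + 1 = 9.

9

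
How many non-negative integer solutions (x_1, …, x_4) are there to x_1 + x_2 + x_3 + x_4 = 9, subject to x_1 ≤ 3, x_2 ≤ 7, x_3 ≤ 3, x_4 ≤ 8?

Ignoring the caps, the number of non-negative solutions to x_1+…+x_4 = 9 is C(12,3) = 220.
Subtract solutions that violate a single cap (substitute x_i' = x_i − (cap_i+1)): x_1 ≥ 4 gives C(8,3) = 56; x_2 ≥ 8 gives C(4,3) = 4; x_3 ≥ 4 gives C(8,3) = 56; x_4 ≥ 9 gives C(3,3) = 1. Together 117.
Add back pairs where two caps are both exceeded: 0 + 4 + 0 + 0 + 0 + 0 = 4.
By inclusion–exclusion the count is 220 − 117 + 4 = 107.

107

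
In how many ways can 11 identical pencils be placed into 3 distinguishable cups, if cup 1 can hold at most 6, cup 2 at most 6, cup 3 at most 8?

42

Without the upper bounds there are C(13,2) = 78 ways to split 11 among 3 cups.
Subtract solutions that violate a single cap (substitute x_i' = x_i − (cap_i+1)): x_1 ≥ 7 gives C(6,2) = 15; x_2 ≥ 7 gives C(6,2) = 15; x_3 ≥ 9 gives C(4,2) = 6. Together 36.
No two caps can be exceeded simultaneously, so the pair terms are all 0.
By inclusion–exclusion the count is 78 − 36 + 0 = 42.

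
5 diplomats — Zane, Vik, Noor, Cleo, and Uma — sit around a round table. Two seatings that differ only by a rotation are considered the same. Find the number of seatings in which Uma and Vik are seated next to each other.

12

Glue Uma and Vik into a block (2 internal orders). Seating 4 units around a circle gives (3)! arrangements.
So 2 × (3)! = 2 × 6 = 12.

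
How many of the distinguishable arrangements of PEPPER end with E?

20

With the last slot taken by E, it remains to arrange the other 5 letters (PPPER).
Those 5 letters have P appearing 3 times, giving (5)!/(3!) = 20.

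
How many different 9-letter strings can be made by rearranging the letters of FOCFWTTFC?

The 9 letters of FOCFWTTFC have repeats: C appearing twice, F appearing 3 times, and T appearing twice.
Dividing 9! = 362880 by 3!·2!·2! = 24 for the repeated letters gives 15120.

15120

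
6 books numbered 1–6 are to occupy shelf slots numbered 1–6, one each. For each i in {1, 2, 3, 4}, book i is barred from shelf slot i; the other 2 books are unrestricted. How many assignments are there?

Let Aᵢ (for 1 ≤ i ≤ 4) be the placements that put book i in its forbidden shelf slot. Any j of these fix j positions, leaving (6−j)! ways to fill the rest, and there are C(4,j) ways to pick which j.
By inclusion–exclusion, the number of valid placements is Σ_{j=0}^{4} (−1)^j C(4,j)·(6−j)!.
Computing: 720 − 480 + 144 − 24 + 2 = 362.

362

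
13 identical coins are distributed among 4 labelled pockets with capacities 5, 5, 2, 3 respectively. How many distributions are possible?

10

Without the upper bounds there are C(16,3) = 560 ways to split 13 among 4 pockets.
Subtract solutions that violate a single cap (substitute x_i' = x_i − (cap_i+1)): x_1 ≥ 6 gives C(10,3) = 120; x_2 ≥ 6 gives C(10,3) = 120; x_3 ≥ 3 gives C(13,3) = 286; x_4 ≥ 4 gives C(12,3) = 220. Together 746.
Add back pairs where two caps are both exceeded: 4 + 35 + 20 + 35 + 20 + 84 = 198.
Subtract triples: 0 + 0 + 1 + 1 = 2.
By inclusion–exclusion the count is 560 − 746 + 198 − 2 = 10.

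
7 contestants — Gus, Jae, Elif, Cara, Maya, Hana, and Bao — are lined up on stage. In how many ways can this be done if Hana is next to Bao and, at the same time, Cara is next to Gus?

Treat {Hana,Bao} as one block (2 orders) and {Cara,Gus} as another (2 orders).
That leaves 5 units to arrange: 2 × 2 × 5! = 4 × 120 = 480.

480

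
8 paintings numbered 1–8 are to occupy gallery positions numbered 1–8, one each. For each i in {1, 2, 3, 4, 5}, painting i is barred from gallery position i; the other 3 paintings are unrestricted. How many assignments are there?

21234

Let Aᵢ (for 1 ≤ i ≤ 5) be the placements that put painting i in its forbidden gallery position. Any j of these fix j positions, leaving (8−j)! ways to fill the rest, and there are C(5,j) ways to pick which j.
By inclusion–exclusion, the number of valid placements is Σ_{j=0}^{5} (−1)^j C(5,j)·(8−j)!.
Computing: 40320 − 25200 + 7200 − 1200 + 120 − 6 = 21234.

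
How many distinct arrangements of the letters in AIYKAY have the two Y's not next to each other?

120

There are 6!/(2!·2!) = 180 arrangements of AIYKAY in total.
Arrangements with the Y's together: treat YY as one letter, giving (5)!/(2!) = 60.
Hence 180 − 60 = 120.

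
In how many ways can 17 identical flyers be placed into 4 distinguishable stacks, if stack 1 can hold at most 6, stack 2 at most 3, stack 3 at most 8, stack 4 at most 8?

126

By stars and bars, unrestricted non-negative solutions to x_1+…+x_4 = 17 number C(17+3,3) = 1140.
Subtract solutions that violate a single cap (substitute x_i' = x_i − (cap_i+1)): x_1 ≥ 7 gives C(13,3) = 286; x_2 ≥ 4 gives C(16,3) = 560; x_3 ≥ 9 gives C(11,3) = 165; x_4 ≥ 9 gives C(11,3) = 165. Together 1176.
Add back pairs where two caps are both exceeded: 84 + 4 + 4 + 35 + 35 + 0 = 162.
By inclusion–exclusion the count is 1140 − 1176 + 162 = 126.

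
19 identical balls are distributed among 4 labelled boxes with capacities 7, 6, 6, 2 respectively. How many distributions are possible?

10

Without the upper bounds there are C(22,3) = 1540 ways to split 19 among 4 boxes.
Subtract solutions that violate a single cap (substitute x_i' = x_i − (cap_i+1)): x_1 ≥ 8 gives C(14,3) = 364; x_2 ≥ 7 gives C(15,3) = 455; x_3 ≥ 7 gives C(15,3) = 455; x_4 ≥ 3 gives C(19,3) = 969. Together 2243.
Add back pairs where two caps are both exceeded: 35 + 35 + 165 + 56 + 220 + 220 = 731.
Subtract triples: 0 + 4 + 4 + 10 = 18.
By inclusion–exclusion the count is 1540 − 2243 + 731 − 18 = 10.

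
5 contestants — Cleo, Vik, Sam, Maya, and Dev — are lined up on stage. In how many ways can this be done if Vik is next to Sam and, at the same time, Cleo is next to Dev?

24

Treat {Vik,Sam} as one block (2 orders) and {Cleo,Dev} as another (2 orders).
That leaves 3 units to arrange: 2 × 2 × 3! = 4 × 6 = 24.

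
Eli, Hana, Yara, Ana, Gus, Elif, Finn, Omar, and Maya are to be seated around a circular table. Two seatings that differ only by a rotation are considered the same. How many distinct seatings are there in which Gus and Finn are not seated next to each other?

30240

All circular seatings of 9 people number (8)! = 40320.
Those with Gus next to Finn: fuse the pair into one unit and seat 8 units around a circle — 2·(7)! = 10080.
Subtracting, 40320 − 10080 = 30240.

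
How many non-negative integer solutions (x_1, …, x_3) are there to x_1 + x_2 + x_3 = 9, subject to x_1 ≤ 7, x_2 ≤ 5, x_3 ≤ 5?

By stars and bars, unrestricted non-negative solutions to x_1+…+x_3 = 9 number C(9+2,2) = 55.
Subtract solutions that violate a single cap (substitute x_i' = x_i − (cap_i+1)): x_1 ≥ 8 gives C(3,2) = 3; x_2 ≥ 6 gives C(5,2) = 10; x_3 ≥ 6 gives C(5,2) = 10. Together 23.
No two caps can be exceeded simultaneously, so the pair terms are all 0.
By inclusion–exclusion the count is 55 − 23 + 0 = 32.

32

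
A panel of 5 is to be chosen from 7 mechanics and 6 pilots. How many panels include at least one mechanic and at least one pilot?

With no constraint there are C(13,5) = 1287 possible selections.
Selections missing a whole group: no mechanics → C(6,5) = 6; no pilots → C(7,5) = 21.
Both groups omitted at once is impossible, so 1287 − 27 = 1260.

1260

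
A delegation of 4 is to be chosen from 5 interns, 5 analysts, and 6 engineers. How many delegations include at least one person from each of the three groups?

975

Unrestricted: C(16,4) = 1820 ways to pick any 4 of the 16.
Selections missing a whole group: no interns → C(11,4) = 330; no analysts → C(11,4) = 330; no engineers → C(10,4) = 210.
Add back selections omitting two groups (i.e. drawn from a single group): C(5,4) + C(5,4) + C(6,4) = 25.
By inclusion–exclusion: 1820 − 870 + 25 = 975.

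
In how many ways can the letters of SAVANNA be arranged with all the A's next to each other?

Treat the 3 copies of A as a single block. The multiset to arrange is then {AAA, N, N, S, V}, 5 items in all.
That gives (5)!/(2!) = 60 arrangements.

60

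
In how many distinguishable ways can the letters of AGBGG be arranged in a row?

20

Letter multiplicities in AGBGG: A×1, B×1, G×3.
The number of distinct arrangements is 5!/(3!) = 120/6 = 20.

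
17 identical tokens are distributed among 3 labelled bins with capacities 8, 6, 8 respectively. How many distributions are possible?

21

By stars and bars, unrestricted non-negative solutions to x_1+…+x_3 = 17 number C(17+2,2) = 171.
Subtract solutions that violate a single cap (substitute x_i' = x_i − (cap_i+1)): x_1 ≥ 9 gives C(10,2) = 45; x_2 ≥ 7 gives C(12,2) = 66; x_3 ≥ 9 gives C(10,2) = 45. Together 156.
Add back pairs where two caps are both exceeded: 3 + 0 + 3 = 6.
By inclusion–exclusion the count is 171 − 156 + 6 = 21.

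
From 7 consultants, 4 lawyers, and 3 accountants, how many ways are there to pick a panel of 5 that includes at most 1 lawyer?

1092

Split by how many lawyers are chosen (0 through 1).
Sum: C(4,0)·C(10,5) + C(4,1)·C(10,4) = 252 + 840 = 1092.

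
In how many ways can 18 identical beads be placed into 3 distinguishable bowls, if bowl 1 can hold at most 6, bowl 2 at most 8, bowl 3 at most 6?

By stars and bars, unrestricted non-negative solutions to x_1+…+x_3 = 18 number C(18+2,2) = 190.
Subtract solutions that violate a single cap (substitute x_i' = x_i − (cap_i+1)): x_1 ≥ 7 gives C(13,2) = 78; x_2 ≥ 9 gives C(11,2) = 55; x_3 ≥ 7 gives C(13,2) = 78. Together 211.
Add back pairs where two caps are both exceeded: 6 + 15 + 6 = 27.
By inclusion–exclusion the count is 190 − 211 + 27 = 6.

6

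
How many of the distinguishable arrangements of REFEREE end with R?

Fix R in the last position and arrange the remaining 6 letters.
Those 6 letters have E appearing 4 times, giving (6)!/(4!) = 30.

30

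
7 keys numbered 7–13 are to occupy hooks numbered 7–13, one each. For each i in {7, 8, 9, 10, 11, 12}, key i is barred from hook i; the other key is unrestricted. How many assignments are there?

2119

Let Aᵢ (for 7 ≤ i ≤ 12) be the placements that put key i in its forbidden hook. Any j of these fix j positions, leaving (7−j)! ways to fill the rest, and there are C(6,j) ways to pick which j.
By inclusion–exclusion, the number of valid placements is Σ_{j=0}^{6} (−1)^j C(6,j)·(7−j)!.
Computing: 5040 − 4320 + 1800 − 480 + 90 − 12 + 1 = 2119.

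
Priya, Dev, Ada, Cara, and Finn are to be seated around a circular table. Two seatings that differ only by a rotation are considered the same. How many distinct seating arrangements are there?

24

Seat Priya anywhere (absorbing the rotational symmetry), then permute the other 4: (4)! = 24.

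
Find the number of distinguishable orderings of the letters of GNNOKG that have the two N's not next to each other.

There are 6!/(2!·2!) = 180 arrangements of GNNOKG in total.
If the two N's are adjacent, glue them into one block, leaving 5 items to arrange: (5)!/(2!) = 60 ways.
Subtracting, 180 − 60 = 120 arrangements keep the N's apart.

120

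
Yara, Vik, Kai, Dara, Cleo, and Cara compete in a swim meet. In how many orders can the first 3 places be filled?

120

This is an ordered selection of 3 from 6: P(6,3).
That gives 6 × 5 × 4 = 120.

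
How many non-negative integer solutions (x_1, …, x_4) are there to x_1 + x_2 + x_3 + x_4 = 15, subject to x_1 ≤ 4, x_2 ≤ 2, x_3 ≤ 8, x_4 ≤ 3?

Without the upper bounds there are C(18,3) = 816 ways to split 15 among 4 variables.
Subtract solutions that violate a single cap (substitute x_i' = x_i − (cap_i+1)): x_1 ≥ 5 gives C(13,3) = 286; x_2 ≥ 3 gives C(15,3) = 455; x_3 ≥ 9 gives C(9,3) = 84; x_4 ≥ 4 gives C(14,3) = 364. Together 1189.
Add back pairs where two caps are both exceeded: 120 + 4 + 84 + 20 + 165 + 10 = 403.
Subtract triples: 0 + 20 + 0 + 0 = 20.
By inclusion–exclusion the count is 816 − 1189 + 403 − 20 = 10.

10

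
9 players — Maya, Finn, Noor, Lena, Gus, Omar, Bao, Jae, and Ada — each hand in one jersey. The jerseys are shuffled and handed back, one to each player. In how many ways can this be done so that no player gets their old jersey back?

133496

Count assignments avoiding every fixed point. For any j of the 9 players fixed to their old jersey, the other 9−j can be arranged in (9−j)! ways.
By inclusion–exclusion this is Σ_{j=0}^{9} (−1)^j C(9,j)·(9−j)!.
Computing: 362880 − 362880 + 181440 − 60480 + 15120 − 3024 + 504 − 72 + 9 − 1 = 133496.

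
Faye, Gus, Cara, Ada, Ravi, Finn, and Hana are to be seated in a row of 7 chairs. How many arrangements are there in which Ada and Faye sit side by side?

1440

Treat {Ada, Faye} as a single unit. There are 6 units to order, and the pair itself can be ordered 2 ways.
So the count is 2·(6)! = 1440.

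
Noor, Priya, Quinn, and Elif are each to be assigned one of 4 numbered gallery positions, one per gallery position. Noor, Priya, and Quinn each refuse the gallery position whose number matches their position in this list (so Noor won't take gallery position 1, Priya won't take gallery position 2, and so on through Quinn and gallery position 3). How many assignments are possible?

11

Let Aᵢ (for i ∈ {1, 2, 3}) be the placements that put person i in their forbidden gallery position. Any j of these fix j positions, leaving (4−j)! ways to fill the rest, and there are C(3,j) ways to pick which j.
By inclusion–exclusion, the number of valid placements is Σ_{j=0}^{3} (−1)^j C(3,j)·(4−j)!.
Computing: 24 − 18 + 6 − 1 = 11.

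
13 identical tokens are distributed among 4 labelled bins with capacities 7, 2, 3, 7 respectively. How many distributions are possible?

Without the upper bounds there are C(16,3) = 560 ways to split 13 among 4 bins.
Subtract solutions that violate a single cap (substitute x_i' = x_i − (cap_i+1)): x_1 ≥ 8 gives C(8,3) = 56; x_2 ≥ 3 gives C(13,3) = 286; x_3 ≥ 4 gives C(12,3) = 220; x_4 ≥ 8 gives C(8,3) = 56. Together 618.
Add back pairs where two caps are both exceeded: 10 + 4 + 0 + 84 + 10 + 4 = 112.
By inclusion–exclusion the count is 560 − 618 + 112 = 54.

54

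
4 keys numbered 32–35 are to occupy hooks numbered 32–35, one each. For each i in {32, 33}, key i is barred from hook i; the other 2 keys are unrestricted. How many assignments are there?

14

Let Aᵢ (for i ∈ {32, 33}) be the placements that put key i in its forbidden hook. Any j of these fix j positions, leaving (4−j)! ways to fill the rest, and there are C(2,j) ways to pick which j.
By inclusion–exclusion, the number of valid placements is Σ_{j=0}^{2} (−1)^j C(2,j)·(4−j)!.
Computing: 24 − 12 + 2 = 14.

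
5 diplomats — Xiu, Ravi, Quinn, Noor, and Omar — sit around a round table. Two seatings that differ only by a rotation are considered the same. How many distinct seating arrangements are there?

24

Fix one person's seat to break rotational symmetry; the remaining 4 people can be arranged in (4)! = 24 ways.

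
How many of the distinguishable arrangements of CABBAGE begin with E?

With the first slot taken by E, it remains to arrange the other 6 letters (CABBAG).
Those 6 letters have A appearing twice and B appearing twice, giving (6)!/(2!·2!) = 180.

180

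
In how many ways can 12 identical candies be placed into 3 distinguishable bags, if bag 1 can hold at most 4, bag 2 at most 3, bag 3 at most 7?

6

Ignoring the caps, the number of non-negative solutions to x_1+…+x_3 = 12 is C(14,2) = 91.
Subtract solutions that violate a single cap (substitute x_i' = x_i − (cap_i+1)): x_1 ≥ 5 gives C(9,2) = 36; x_2 ≥ 4 gives C(10,2) = 45; x_3 ≥ 8 gives C(6,2) = 15. Together 96.
Add back pairs where two caps are both exceeded: 10 + 0 + 1 = 11.
By inclusion–exclusion the count is 91 − 96 + 11 = 6.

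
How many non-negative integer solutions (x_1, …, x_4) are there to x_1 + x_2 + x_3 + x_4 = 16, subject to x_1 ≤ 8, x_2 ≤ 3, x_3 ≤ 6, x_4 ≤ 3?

Without the upper bounds there are C(19,3) = 969 ways to split 16 among 4 variables.
Subtract solutions that violate a single cap (substitute x_i' = x_i − (cap_i+1)): x_1 ≥ 9 gives C(10,3) = 120; x_2 ≥ 4 gives C(15,3) = 455; x_3 ≥ 7 gives C(12,3) = 220; x_4 ≥ 4 gives C(15,3) = 455. Together 1250.
Add back pairs where two caps are both exceeded: 20 + 1 + 20 + 56 + 165 + 56 = 318.
Subtract triples: 0 + 0 + 0 + 4 = 4.
By inclusion–exclusion the count is 969 − 1250 + 318 − 4 = 33.

33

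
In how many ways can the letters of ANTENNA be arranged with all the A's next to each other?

Treat the 2 copies of A as a single block. The multiset to arrange is then {AA, E, N, N, N, T}, 6 items in all.
That gives (6)!/(3!) = 120 arrangements.

120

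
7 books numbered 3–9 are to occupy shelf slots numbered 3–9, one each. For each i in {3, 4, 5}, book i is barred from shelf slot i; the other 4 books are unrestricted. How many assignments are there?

Let Aᵢ (for i ∈ {3, 4, 5}) be the placements that put book i in its forbidden shelf slot. Any j of these fix j positions, leaving (7−j)! ways to fill the rest, and there are C(3,j) ways to pick which j.
By inclusion–exclusion, the number of valid placements is Σ_{j=0}^{3} (−1)^j C(3,j)·(7−j)!.
Computing: 5040 − 2160 + 360 − 24 = 3216.

3216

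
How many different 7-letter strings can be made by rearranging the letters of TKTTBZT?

210

TKTTBZT has 7 letters with T appearing 4 times.
The number of distinct arrangements is 7!/(4!) = 5040/24 = 210.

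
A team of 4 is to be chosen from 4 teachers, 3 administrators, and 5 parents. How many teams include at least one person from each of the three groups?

Total 4-person selections from all 12: C(12,4) = 495.
Selections missing a whole group: no teachers → C(8,4) = 70; no administrators → C(9,4) = 126; no parents → C(7,4) = 35.
Add back selections omitting two groups (i.e. drawn from a single group): C(4,4) + C(3,4) + C(5,4) = 6.
By inclusion–exclusion: 495 − 231 + 6 = 270.

270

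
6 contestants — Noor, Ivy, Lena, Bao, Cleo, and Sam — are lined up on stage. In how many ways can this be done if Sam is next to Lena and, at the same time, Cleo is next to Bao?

96

Treat {Sam,Lena} as one block (2 orders) and {Cleo,Bao} as another (2 orders).
That leaves 4 units to arrange: 2 × 2 × 4! = 4 × 24 = 96.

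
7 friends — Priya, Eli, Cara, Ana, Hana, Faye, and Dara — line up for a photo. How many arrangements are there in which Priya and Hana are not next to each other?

3600

There are 7! = 5040 arrangements in all. If Priya and Hana are adjacent, merging them into one block gives 2·(6)! = 1440 arrangements.
So 5040 − 1440 = 3600 arrangements keep them apart.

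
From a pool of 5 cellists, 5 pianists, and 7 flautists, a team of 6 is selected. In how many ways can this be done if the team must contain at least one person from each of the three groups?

With no constraint there are C(17,6) = 12376 possible selections.
Subtract selections that omit an entire group: no cellists → C(12,6) = 924; no pianists → C(12,6) = 924; no flautists → C(10,6) = 210.
Add back selections omitting two groups (i.e. drawn from a single group): C(5,6) + C(5,6) + C(7,6) = 7.
By inclusion–exclusion: 12376 − 2058 + 7 = 10325.

10325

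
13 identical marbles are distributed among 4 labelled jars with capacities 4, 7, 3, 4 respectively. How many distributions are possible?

50

By stars and bars, unrestricted non-negative solutions to x_1+…+x_4 = 13 number C(13+3,3) = 560.
Subtract solutions that violate a single cap (substitute x_i' = x_i − (cap_i+1)): x_1 ≥ 5 gives C(11,3) = 165; x_2 ≥ 8 gives C(8,3) = 56; x_3 ≥ 4 gives C(12,3) = 220; x_4 ≥ 5 gives C(11,3) = 165. Together 606.
Add back pairs where two caps are both exceeded: 1 + 35 + 20 + 4 + 1 + 35 = 96.
By inclusion–exclusion the count is 560 − 606 + 96 = 50.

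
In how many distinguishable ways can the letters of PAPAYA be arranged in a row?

60

The 6 letters of PAPAYA have repeats: A appearing 3 times and P appearing twice.
So there are 6! / (3!·2!) = 60 distinguishable arrangements.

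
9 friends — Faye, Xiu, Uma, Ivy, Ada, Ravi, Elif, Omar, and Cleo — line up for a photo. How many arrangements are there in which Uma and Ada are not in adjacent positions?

282240

There are 9! = 362880 arrangements in all. If Uma and Ada are adjacent, merging them into one block gives 2·(8)! = 80640 arrangements.
Complementary counting: 362880 − 80640 = 282240.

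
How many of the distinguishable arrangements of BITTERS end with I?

360

Fix I in the last position and arrange the remaining 6 letters.
Those 6 letters have T appearing twice, giving (6)!/(2!) = 360.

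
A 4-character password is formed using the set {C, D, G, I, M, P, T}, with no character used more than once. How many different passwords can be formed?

840

This is a permutation of 4 out of 7: P(7,4) = 7!/3!.
That product is 7 × 6 × 5 × 4 = 840.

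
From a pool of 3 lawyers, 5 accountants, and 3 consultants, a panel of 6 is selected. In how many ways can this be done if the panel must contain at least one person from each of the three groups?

Total 6-person selections from all 11: C(11,6) = 462.
Selections missing a whole group: no lawyers → C(8,6) = 28; no accountants → C(6,6) = 1; no consultants → C(8,6) = 28.
Add back selections omitting two groups (i.e. drawn from a single group): C(3,6) + C(5,6) + C(3,6) = 0.
By inclusion–exclusion: 462 − 57 + 0 = 405.

405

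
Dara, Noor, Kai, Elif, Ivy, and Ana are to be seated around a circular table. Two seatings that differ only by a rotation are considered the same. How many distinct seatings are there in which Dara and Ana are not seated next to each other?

All circular seatings of 6 people number (5)! = 120.
Those with Dara next to Ana: fuse the pair into one unit and seat 5 units around a circle — 2·(4)! = 48.
Subtracting, 120 − 48 = 72.

72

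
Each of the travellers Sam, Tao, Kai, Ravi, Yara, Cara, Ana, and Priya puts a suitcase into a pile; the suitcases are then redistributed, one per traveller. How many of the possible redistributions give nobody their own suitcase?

Count assignments avoiding every fixed point. For any j of the 8 travellers fixed to their own suitcase, the other 8−j can be arranged in (8−j)! ways.
By inclusion–exclusion this is Σ_{j=0}^{8} (−1)^j C(8,j)·(8−j)!.
Computing: 40320 − 40320 + 20160 − 6720 + 1680 − 336 + 56 − 8 + 1 = 14833.

14833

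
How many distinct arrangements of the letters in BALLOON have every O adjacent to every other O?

Treat the 2 copies of O as a single block. The multiset to arrange is then {OO, A, B, L, L, N}, 6 items in all.
That gives (6)!/(2!) = 360 arrangements.

360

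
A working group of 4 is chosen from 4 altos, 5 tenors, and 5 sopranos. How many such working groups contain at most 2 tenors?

Split by how many tenors are chosen (0 through 2).
Sum: C(5,0)·C(9,4) + C(5,1)·C(9,3) + C(5,2)·C(9,2) = 126 + 420 + 360 = 906.

906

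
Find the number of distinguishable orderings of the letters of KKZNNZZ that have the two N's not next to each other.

150

Total arrangements of KKZNNZZ: 7!/(3!·2!·2!) = 210.
Arrangements with the N's together: treat NN as one letter, giving (6)!/(3!·2!) = 60.
Hence 210 − 60 = 150.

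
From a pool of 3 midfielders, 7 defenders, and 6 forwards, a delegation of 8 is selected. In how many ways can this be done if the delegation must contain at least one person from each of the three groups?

11529

Total 8-person selections from all 16: C(16,8) = 12870.
Selections missing a whole group: no midfielders → C(13,8) = 1287; no defenders → C(9,8) = 9; no forwards → C(10,8) = 45.
Add back selections omitting two groups (i.e. drawn from a single group): C(3,8) + C(7,8) + C(6,8) = 0.
By inclusion–exclusion: 12870 − 1341 + 0 = 11529.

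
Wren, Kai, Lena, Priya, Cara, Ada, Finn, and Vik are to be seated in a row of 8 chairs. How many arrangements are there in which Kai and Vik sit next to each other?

Glue Kai and Vik into one block (2 internal orders), leaving 7 units to arrange in a row.
So the count is 2·(7)! = 10080.

10080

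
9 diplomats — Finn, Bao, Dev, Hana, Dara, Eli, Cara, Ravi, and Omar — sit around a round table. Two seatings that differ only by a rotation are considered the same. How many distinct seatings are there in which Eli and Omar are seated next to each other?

10080

Treat {Eli, Omar} as one unit (2 internal orders) and seat the resulting 8 units around the table: (7)! circular arrangements.
So 2 × (7)! = 2 × 5040 = 10080.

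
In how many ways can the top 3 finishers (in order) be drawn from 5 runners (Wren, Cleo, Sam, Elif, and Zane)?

60

This is an ordered selection of 3 from 5: P(5,3).
That gives 5 × 4 × 3 = 60.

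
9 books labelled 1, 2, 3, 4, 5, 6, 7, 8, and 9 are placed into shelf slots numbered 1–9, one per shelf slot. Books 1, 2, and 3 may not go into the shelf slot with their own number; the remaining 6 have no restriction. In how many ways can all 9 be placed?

Let Aᵢ (for i ∈ {1, 2, 3}) be the placements that put book i in its forbidden shelf slot. Any j of these fix j positions, leaving (9−j)! ways to fill the rest, and there are C(3,j) ways to pick which j.
By inclusion–exclusion, the number of valid placements is Σ_{j=0}^{3} (−1)^j C(3,j)·(9−j)!.
Computing: 362880 − 120960 + 15120 − 720 = 256320.

256320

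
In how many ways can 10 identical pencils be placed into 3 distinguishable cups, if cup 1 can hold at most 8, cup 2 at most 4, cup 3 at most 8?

39

Ignoring the caps, the number of non-negative solutions to x_1+…+x_3 = 10 is C(12,2) = 66.
Subtract solutions that violate a single cap (substitute x_i' = x_i − (cap_i+1)): x_1 ≥ 9 gives C(3,2) = 3; x_2 ≥ 5 gives C(7,2) = 21; x_3 ≥ 9 gives C(3,2) = 3. Together 27.
No two caps can be exceeded simultaneously, so the pair terms are all 0.
By inclusion–exclusion the count is 66 − 27 + 0 = 39.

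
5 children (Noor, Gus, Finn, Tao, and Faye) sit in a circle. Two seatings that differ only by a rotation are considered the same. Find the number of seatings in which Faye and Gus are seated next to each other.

12

Treat {Faye, Gus} as one unit (2 internal orders) and seat the resulting 4 units around the table: (3)! circular arrangements.
So 2 × (3)! = 2 × 6 = 12.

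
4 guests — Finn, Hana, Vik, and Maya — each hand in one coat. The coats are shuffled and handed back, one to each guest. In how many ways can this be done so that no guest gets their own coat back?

9

This is the derangement count D_4: permutations of 4 items with no fixed point.
By inclusion–exclusion this is Σ_{j=0}^{4} (−1)^j C(4,j)·(4−j)!.
Computing: 24 − 24 + 12 − 4 + 1 = 9.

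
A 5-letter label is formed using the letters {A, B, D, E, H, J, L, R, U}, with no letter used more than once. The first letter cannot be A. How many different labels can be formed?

The first letter has 9−1 = 8 choices (anything except A).
The remaining 4 letters are filled from the other 8 symbols without repetition: 8 × 7 × 6 × 5 = 1680.
Total: 8 × 1680 = 13440.

13440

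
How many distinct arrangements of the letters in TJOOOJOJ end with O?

140

With the last slot taken by O, it remains to arrange the other 7 letters (TJOOJOJ).
Those 7 letters have J appearing 3 times and O appearing 3 times, giving (7)!/(3!·3!) = 140.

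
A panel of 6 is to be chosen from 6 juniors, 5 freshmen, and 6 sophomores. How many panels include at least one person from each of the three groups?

10530

With no constraint there are C(17,6) = 12376 possible selections.
Selections missing a whole group: no juniors → C(11,6) = 462; no freshmen → C(12,6) = 924; no sophomores → C(11,6) = 462.
Add back selections omitting two groups (i.e. drawn from a single group): C(6,6) + C(5,6) + C(6,6) = 2.
By inclusion–exclusion: 12376 − 1848 + 2 = 10530.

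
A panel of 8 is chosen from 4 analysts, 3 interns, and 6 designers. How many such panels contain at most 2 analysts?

Split by how many analysts are chosen (0 through 2).
Sum: C(4,0)·C(9,8) + C(4,1)·C(9,7) + C(4,2)·C(9,6) = 9 + 144 + 504 = 657.

657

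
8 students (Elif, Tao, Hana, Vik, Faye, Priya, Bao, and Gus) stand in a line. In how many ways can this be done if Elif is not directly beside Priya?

30240

There are 8! = 40320 arrangements in all. If Elif and Priya are adjacent, merging them into one block gives 2·(7)! = 10080 arrangements.
Complementary counting: 40320 − 10080 = 30240.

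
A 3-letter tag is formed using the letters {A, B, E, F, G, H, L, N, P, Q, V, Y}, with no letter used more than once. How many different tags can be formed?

1320

This is a permutation of 3 out of 12: P(12,3) = 12!/9!.
That product is 12 × 11 × 10 = 1320.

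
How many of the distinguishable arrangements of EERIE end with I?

With the last slot taken by I, it remains to arrange the other 4 letters (EERE).
Those 4 letters have E appearing 3 times, giving (4)!/(3!) = 4.

4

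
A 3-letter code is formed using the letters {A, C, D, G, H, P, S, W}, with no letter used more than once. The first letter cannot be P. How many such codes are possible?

294

The first letter has 8−1 = 7 choices (anything except P).
The remaining 2 letters are filled from the other 7 symbols without repetition: 7 × 6 = 42.
Total: 7 × 42 = 294.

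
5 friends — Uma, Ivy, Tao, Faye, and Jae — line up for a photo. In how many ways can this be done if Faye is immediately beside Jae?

48

Treat {Faye, Jae} as a single unit. There are 4 units to order, and the pair itself can be ordered 2 ways.
So the count is 2·(4)! = 48.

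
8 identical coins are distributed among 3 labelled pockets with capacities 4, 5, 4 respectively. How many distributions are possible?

By stars and bars, unrestricted non-negative solutions to x_1+…+x_3 = 8 number C(8+2,2) = 45.
Subtract solutions that violate a single cap (substitute x_i' = x_i − (cap_i+1)): x_1 ≥ 5 gives C(5,2) = 10; x_2 ≥ 6 gives C(4,2) = 6; x_3 ≥ 5 gives C(5,2) = 10. Together 26.
No two caps can be exceeded simultaneously, so the pair terms are all 0.
By inclusion–exclusion the count is 45 − 26 + 0 = 19.

19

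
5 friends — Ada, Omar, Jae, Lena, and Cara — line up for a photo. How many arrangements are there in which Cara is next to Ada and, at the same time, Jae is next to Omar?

Treat {Cara,Ada} as one block (2 orders) and {Jae,Omar} as another (2 orders).
That leaves 3 units to arrange: 2 × 2 × 3! = 4 × 6 = 24.

24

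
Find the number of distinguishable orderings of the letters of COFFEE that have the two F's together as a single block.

Treat the 2 copies of F as a single block. The multiset to arrange is then {FF, C, E, E, O}, 5 items in all.
That gives (5)!/(2!) = 60 arrangements.

60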